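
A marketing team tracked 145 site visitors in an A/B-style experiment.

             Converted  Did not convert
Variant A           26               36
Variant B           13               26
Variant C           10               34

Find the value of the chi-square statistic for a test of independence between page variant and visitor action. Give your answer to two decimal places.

4.25

Row totals: 62, 39, 44. Column totals: 49, 96. Grand total N = 145.
Expected counts (row total × column total / N):
  Variant A, Converted: 62×49/145 = 20.952
  Variant A, Did not convert: 62×96/145 = 41.048
  Variant B, Converted: 39×49/145 = 13.179
  Variant B, Did not convert: 39×96/145 = 25.821
  Variant C, Converted: 44×49/145 = 14.869
  Variant C, Did not convert: 44×96/145 = 29.131
Contributions (O − E)²/E:
  (26 − 20.952)²/20.952 = 1.2162
  (36 − 41.048)²/41.048 = 0.6208
  (13 − 13.179)²/13.179 = 0.0024
  (26 − 25.821)²/25.821 = 0.0012
  (10 − 14.869)²/14.869 = 1.5944
  (34 − 29.131)²/29.131 = 0.8138
χ² = 1.2162 + 0.6208 + 0.0024 + 0.0012 + 1.5944 + 0.8138 = 4.25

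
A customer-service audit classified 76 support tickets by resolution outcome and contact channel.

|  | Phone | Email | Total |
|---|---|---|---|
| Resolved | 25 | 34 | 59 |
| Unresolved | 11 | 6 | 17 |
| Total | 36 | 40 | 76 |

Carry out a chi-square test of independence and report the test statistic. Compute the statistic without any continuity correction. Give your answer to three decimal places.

2.640

Grand total N = 76.
Expected counts (row total × column total / N):
  Resolved, Phone: 59×36/76 = 27.9474
  Resolved, Email: 59×40/76 = 31.0526
  Unresolved, Phone: 17×36/76 = 8.0526
  Unresolved, Email: 17×40/76 = 8.9474
Contributions (O − E)²/E:
  (25 − 27.9474)²/27.9474 = 0.3108
  (34 − 31.0526)²/31.0526 = 0.2798
  (11 − 8.0526)²/8.0526 = 1.0788
  (6 − 8.9474)²/8.9474 = 0.9709
χ² = 0.3108 + 0.2798 + 1.0788 + 0.9709 = 2.640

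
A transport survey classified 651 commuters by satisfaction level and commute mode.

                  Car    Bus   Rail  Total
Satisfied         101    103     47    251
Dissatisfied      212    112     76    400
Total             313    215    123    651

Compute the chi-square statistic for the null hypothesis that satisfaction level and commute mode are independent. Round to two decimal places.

Grand total N = 651.
Expected counts (row total × column total / N):
  Satisfied, Car: 251×313/651 = 120.6805
  Satisfied, Bus: 251×215/651 = 82.8955
  Satisfied, Rail: 251×123/651 = 47.4240
  Dissatisfied, Car: 400×313/651 = 192.3195
  Dissatisfied, Bus: 400×215/651 = 132.1045
  Dissatisfied, Rail: 400×123/651 = 75.5760
Contributions (O − E)²/E:
  (101 − 120.6805)²/120.6805 = 3.2095
  (103 − 82.8955)²/82.8955 = 4.8759
  (47 − 47.4240)²/47.4240 = 0.0038
  (212 − 192.3195)²/192.3195 = 2.0140
  (112 − 132.1045)²/132.1045 = 3.0596
  (76 − 75.5760)²/75.5760 = 0.0024
χ² = 3.2095 + 4.8759 + 0.0038 + 2.0140 + 3.0596 + 0.0024 = 13.17

13.17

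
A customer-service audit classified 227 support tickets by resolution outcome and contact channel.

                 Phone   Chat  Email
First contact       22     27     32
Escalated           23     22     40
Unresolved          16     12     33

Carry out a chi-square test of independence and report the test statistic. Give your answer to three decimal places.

4.100

Row totals: 81, 85, 61. Column totals: 61, 61, 105. Grand total N = 227.
Expected counts (row total × column total / N):
  First contact, Phone: 81×61/227 = 21.7665
  First contact, Chat: 81×61/227 = 21.7665
  First contact, Email: 81×105/227 = 37.4670
  Escalated, Phone: 85×61/227 = 22.8414
  Escalated, Chat: 85×61/227 = 22.8414
  Escalated, Email: 85×105/227 = 39.3172
  Unresolved, Phone: 61×61/227 = 16.3921
  Unresolved, Chat: 61×61/227 = 16.3921
  Unresolved, Email: 61×105/227 = 28.2159
Contributions (O − E)²/E:
  (22 − 21.7665)²/21.7665 = 0.0025
  (27 − 21.7665)²/21.7665 = 1.2583
  (32 − 37.4670)²/37.4670 = 0.7977
  (23 − 22.8414)²/22.8414 = 0.0011
  (22 − 22.8414)²/22.8414 = 0.0310
  (40 − 39.3172)²/39.3172 = 0.0119
  (16 − 16.3921)²/16.3921 = 0.0094
  (12 − 16.3921)²/16.3921 = 1.1768
  (33 − 28.2159)²/28.2159 = 0.8112
χ² = 0.0025 + 1.2583 + 0.7977 + 0.0011 + 0.0310 + 0.0119 + 0.0094 + 1.1768 + 0.8112 = 4.100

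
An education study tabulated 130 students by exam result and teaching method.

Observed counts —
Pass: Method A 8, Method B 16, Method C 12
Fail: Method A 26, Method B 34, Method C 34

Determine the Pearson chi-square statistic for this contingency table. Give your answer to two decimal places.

Row totals: 36, 94. Column totals: 34, 50, 46. Grand total N = 130.
Expected counts (row total × column total / N):
  Pass, Method A: 36×34/130 = 9.415
  Pass, Method B: 36×50/130 = 13.846
  Pass, Method C: 36×46/130 = 12.738
  Fail, Method A: 94×34/130 = 24.585
  Fail, Method B: 94×50/130 = 36.154
  Fail, Method C: 94×46/130 = 33.262
Contributions (O − E)²/E:
  (8 − 9.415)²/9.415 = 0.2127
  (16 − 13.846)²/13.846 = 0.3351
  (12 − 12.738)²/12.738 = 0.0428
  (26 − 24.585)²/24.585 = 0.0814
  (34 − 36.154)²/36.154 = 0.1283
  (34 − 33.262)²/33.262 = 0.0164
χ² = 0.2127 + 0.3351 + 0.0428 + 0.0814 + 0.1283 + 0.0164 = 0.82

0.82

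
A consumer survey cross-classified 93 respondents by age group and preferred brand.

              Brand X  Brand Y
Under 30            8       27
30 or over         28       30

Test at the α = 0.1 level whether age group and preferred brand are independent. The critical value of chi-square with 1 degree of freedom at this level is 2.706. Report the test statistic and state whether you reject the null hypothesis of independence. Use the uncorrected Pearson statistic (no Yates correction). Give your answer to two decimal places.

5.94; reject H₀

Row totals: 35, 58. Column totals: 36, 57. Grand total N = 93.
Expected counts (row total × column total / N):
  Under 30, Brand X: 35×36/93 = 13.5484
  Under 30, Brand Y: 35×57/93 = 21.4516
  30 or over, Brand X: 58×36/93 = 22.4516
  30 or over, Brand Y: 58×57/93 = 35.5484
Contributions (O − E)²/E:
  (8 − 13.5484)²/13.5484 = 2.2722
  (27 − 21.4516)²/21.4516 = 1.4351
  (28 − 22.4516)²/22.4516 = 1.3712
  (30 − 35.5484)²/35.5484 = 0.8660
χ² = 2.2722 + 1.4351 + 1.3712 + 0.8660 = 5.94
df = (2−1)(2−1) = 1. Since 5.94 > 2.706, reject the null hypothesis of independence at α = 0.1.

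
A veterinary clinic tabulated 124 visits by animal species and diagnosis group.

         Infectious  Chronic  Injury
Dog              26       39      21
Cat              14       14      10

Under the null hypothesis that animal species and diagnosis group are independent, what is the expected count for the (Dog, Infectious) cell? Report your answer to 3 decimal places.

Row total (Dog) = 86; column total (Infectious) = 40; grand total N = 124.
Expected count = (row total × column total) / N = 86 × 40 / 124 = 27.742.

27.742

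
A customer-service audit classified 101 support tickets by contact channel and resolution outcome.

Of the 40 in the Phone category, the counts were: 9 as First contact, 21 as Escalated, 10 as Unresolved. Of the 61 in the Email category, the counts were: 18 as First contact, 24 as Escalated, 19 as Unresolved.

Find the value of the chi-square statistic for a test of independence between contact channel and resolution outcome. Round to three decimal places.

1.700

Row totals: 40, 61. Column totals: 27, 45, 29. Grand total N = 101.
Expected counts (row total × column total / N):
  Phone, First contact: 40×27/101 = 10.6931
  Phone, Escalated: 40×45/101 = 17.8218
  Phone, Unresolved: 40×29/101 = 11.4851
  Email, First contact: 61×27/101 = 16.3069
  Email, Escalated: 61×45/101 = 27.1782
  Email, Unresolved: 61×29/101 = 17.5149
Contributions (O − E)²/E:
  (9 − 10.6931)²/10.6931 = 0.2681
  (21 − 17.8218)²/17.8218 = 0.5668
  (10 − 11.4851)²/11.4851 = 0.1920
  (18 − 16.3069)²/16.3069 = 0.1758
  (24 − 27.1782)²/27.1782 = 0.3717
  (19 − 17.5149)²/17.5149 = 0.1259
χ² = 0.2681 + 0.5668 + 0.1920 + 0.1758 + 0.3717 + 0.1259 = 1.700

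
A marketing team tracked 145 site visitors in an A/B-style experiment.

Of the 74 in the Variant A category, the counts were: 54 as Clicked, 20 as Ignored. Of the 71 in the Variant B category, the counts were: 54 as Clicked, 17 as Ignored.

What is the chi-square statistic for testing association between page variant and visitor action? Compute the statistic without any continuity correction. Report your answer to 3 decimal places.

Row totals: 74, 71. Column totals: 108, 37. Grand total N = 145.
Expected counts (row total × column total / N):
  Variant A, Clicked: 74×108/145 = 55.1172
  Variant A, Ignored: 74×37/145 = 18.8828
  Variant B, Clicked: 71×108/145 = 52.8828
  Variant B, Ignored: 71×37/145 = 18.1172
Contributions (O − E)²/E:
  (54 − 55.1172)²/55.1172 = 0.0226
  (20 − 18.8828)²/18.8828 = 0.0661
  (54 − 52.8828)²/52.8828 = 0.0236
  (17 − 18.1172)²/18.1172 = 0.0689
χ² = 0.0226 + 0.0661 + 0.0236 + 0.0689 = 0.181

0.181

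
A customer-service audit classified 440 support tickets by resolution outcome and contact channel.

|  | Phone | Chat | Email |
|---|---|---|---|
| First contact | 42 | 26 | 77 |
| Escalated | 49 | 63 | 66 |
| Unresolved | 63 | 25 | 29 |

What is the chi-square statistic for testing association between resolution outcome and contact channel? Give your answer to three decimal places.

Row totals: 145, 178, 117. Column totals: 154, 114, 172. Grand total N = 440.
Expected counts (row total × column total / N):
  First contact, Phone: 145×154/440 = 50.7500
  First contact, Chat: 145×114/440 = 37.5682
  First contact, Email: 145×172/440 = 56.6818
  Escalated, Phone: 178×154/440 = 62.3000
  Escalated, Chat: 178×114/440 = 46.1182
  Escalated, Email: 178×172/440 = 69.5818
  Unresolved, Phone: 117×154/440 = 40.9500
  Unresolved, Chat: 117×114/440 = 30.3136
  Unresolved, Email: 117×172/440 = 45.7364
Contributions (O − E)²/E:
  (42 − 50.7500)²/50.7500 = 1.5086
  (26 − 37.5682)²/37.5682 = 3.5621
  (77 − 56.6818)²/56.6818 = 7.2833
  (49 − 62.3000)²/62.3000 = 2.8393
  (63 − 46.1182)²/46.1182 = 6.1797
  (66 − 69.5818)²/69.5818 = 0.1844
  (63 − 40.9500)²/40.9500 = 11.8731
  (25 − 30.3136)²/30.3136 = 0.9314
  (29 − 45.7364)²/45.7364 = 6.1244
χ² = 1.5086 + 3.5621 + 7.2833 + 2.8393 + 6.1797 + 0.1844 + 11.8731 + 0.9314 + 6.1244 = 40.486

40.486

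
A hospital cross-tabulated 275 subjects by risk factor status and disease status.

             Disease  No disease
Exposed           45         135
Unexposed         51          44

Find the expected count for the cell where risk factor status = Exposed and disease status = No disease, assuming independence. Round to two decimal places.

117.16

Row total (Exposed) = 180; column total (No disease) = 179; grand total N = 275.
Expected count = (row total × column total) / N = 180 × 179 / 275 = 117.16.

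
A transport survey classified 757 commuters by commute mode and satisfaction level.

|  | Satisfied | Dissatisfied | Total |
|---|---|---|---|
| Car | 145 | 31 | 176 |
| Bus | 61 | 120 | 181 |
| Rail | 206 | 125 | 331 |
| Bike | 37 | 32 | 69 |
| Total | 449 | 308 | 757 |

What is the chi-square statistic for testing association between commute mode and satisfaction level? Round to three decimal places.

Grand total N = 757.
Expected counts (row total × column total / N):
  Car, Satisfied: 176×449/757 = 104.3910
  Car, Dissatisfied: 176×308/757 = 71.6090
  Bus, Satisfied: 181×449/757 = 107.3567
  Bus, Dissatisfied: 181×308/757 = 73.6433
  Rail, Satisfied: 331×449/757 = 196.3263
  Rail, Dissatisfied: 331×308/757 = 134.6737
  Bike, Satisfied: 69×449/757 = 40.9260
  Bike, Dissatisfied: 69×308/757 = 28.0740
Contributions (O − E)²/E:
  (145 − 104.3910)²/104.3910 = 15.7973
  (31 − 71.6090)²/71.6090 = 23.0291
  (61 − 107.3567)²/107.3567 = 20.0169
  (120 − 73.6433)²/73.6433 = 29.1804
  (206 − 196.3263)²/196.3263 = 0.4767
  (125 − 134.6737)²/134.6737 = 0.6949
  (37 − 40.9260)²/40.9260 = 0.3766
  (32 − 28.0740)²/28.0740 = 0.5490
χ² = 15.7973 + 23.0291 + 20.0169 + 29.1804 + 0.4767 + 0.6949 + 0.3766 + 0.5490 = 90.121

90.121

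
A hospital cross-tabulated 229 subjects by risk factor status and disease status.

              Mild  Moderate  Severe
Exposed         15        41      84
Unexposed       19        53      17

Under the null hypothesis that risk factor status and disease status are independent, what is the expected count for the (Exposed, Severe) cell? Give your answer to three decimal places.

61.747

Row total (Exposed) = 140; column total (Severe) = 101; grand total N = 229.
Expected count = (row total × column total) / N = 140 × 101 / 229 = 61.747.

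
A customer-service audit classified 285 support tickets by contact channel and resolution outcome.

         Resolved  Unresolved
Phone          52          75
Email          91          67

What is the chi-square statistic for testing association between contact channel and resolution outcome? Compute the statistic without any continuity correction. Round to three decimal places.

Row totals: 127, 158. Column totals: 143, 142. Grand total N = 285.
Expected counts (row total × column total / N):
  Phone, Resolved: 127×143/285 = 63.7228
  Phone, Unresolved: 127×142/285 = 63.2772
  Email, Resolved: 158×143/285 = 79.2772
  Email, Unresolved: 158×142/285 = 78.7228
Contributions (O − E)²/E:
  (52 − 63.7228)²/63.7228 = 2.1566
  (75 − 63.2772)²/63.2772 = 2.1718
  (91 − 79.2772)²/79.2772 = 1.7335
  (67 − 78.7228)²/78.7228 = 1.7457
χ² = 2.1566 + 2.1718 + 1.7335 + 1.7457 = 7.808

7.808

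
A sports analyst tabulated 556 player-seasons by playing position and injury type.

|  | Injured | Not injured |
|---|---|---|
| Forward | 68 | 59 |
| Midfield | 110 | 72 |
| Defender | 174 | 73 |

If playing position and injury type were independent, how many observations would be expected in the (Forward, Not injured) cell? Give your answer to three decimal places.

Row total (Forward) = 127; column total (Not injured) = 204; grand total N = 556.
Expected count = (row total × column total) / N = 127 × 204 / 556 = 46.597.

46.597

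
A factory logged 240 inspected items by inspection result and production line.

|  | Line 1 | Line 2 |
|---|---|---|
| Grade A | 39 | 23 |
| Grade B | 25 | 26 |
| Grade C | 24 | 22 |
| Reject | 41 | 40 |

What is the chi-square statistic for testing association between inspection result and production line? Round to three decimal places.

2.914

Row totals: 62, 51, 46, 81. Column totals: 129, 111. Grand total N = 240.
Expected counts (row total × column total / N):
  Grade A, Line 1: 62×129/240 = 33.3250
  Grade A, Line 2: 62×111/240 = 28.6750
  Grade B, Line 1: 51×129/240 = 27.4125
  Grade B, Line 2: 51×111/240 = 23.5875
  Grade C, Line 1: 46×129/240 = 24.7250
  Grade C, Line 2: 46×111/240 = 21.2750
  Reject, Line 1: 81×129/240 = 43.5375
  Reject, Line 2: 81×111/240 = 37.4625
Contributions (O − E)²/E:
  (39 − 33.3250)²/33.3250 = 0.9664
  (23 − 28.6750)²/28.6750 = 1.1231
  (25 − 27.4125)²/27.4125 = 0.2123
  (26 − 23.5875)²/23.5875 = 0.2467
  (24 − 24.7250)²/24.7250 = 0.0213
  (22 − 21.2750)²/21.2750 = 0.0247
  (41 − 43.5375)²/43.5375 = 0.1479
  (40 − 37.4625)²/37.4625 = 0.1719
χ² = 0.9664 + 1.1231 + 0.2123 + 0.2467 + 0.0213 + 0.0247 + 0.1479 + 0.1719 = 2.914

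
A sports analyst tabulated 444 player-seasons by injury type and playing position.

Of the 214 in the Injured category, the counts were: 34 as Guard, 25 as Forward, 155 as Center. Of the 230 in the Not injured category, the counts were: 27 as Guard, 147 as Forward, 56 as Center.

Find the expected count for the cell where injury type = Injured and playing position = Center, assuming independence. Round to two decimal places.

101.70

Row total (Injured) = 214; column total (Center) = 211; grand total N = 444.
Expected count = (row total × column total) / N = 214 × 211 / 444 = 101.70.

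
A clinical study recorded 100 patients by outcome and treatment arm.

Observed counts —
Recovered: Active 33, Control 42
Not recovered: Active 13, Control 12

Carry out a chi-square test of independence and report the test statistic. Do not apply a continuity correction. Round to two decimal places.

0.48

Row totals: 75, 25. Column totals: 46, 54. Grand total N = 100.
Expected counts (row total × column total / N):
  Recovered, Active: 75×46/100 = 34.500
  Recovered, Control: 75×54/100 = 40.500
  Not recovered, Active: 25×46/100 = 11.500
  Not recovered, Control: 25×54/100 = 13.500
Contributions (O − E)²/E:
  (33 − 34.500)²/34.500 = 0.0652
  (42 − 40.500)²/40.500 = 0.0556
  (13 − 11.500)²/11.500 = 0.1957
  (12 − 13.500)²/13.500 = 0.1667
χ² = 0.0652 + 0.0556 + 0.1957 + 0.1667 = 0.48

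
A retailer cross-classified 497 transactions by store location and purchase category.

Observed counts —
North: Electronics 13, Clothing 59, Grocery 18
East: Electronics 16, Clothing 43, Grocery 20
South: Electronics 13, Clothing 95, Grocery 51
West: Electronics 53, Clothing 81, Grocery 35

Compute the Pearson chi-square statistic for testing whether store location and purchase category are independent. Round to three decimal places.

Row totals: 90, 79, 159, 169. Column totals: 95, 278, 124. Grand total N = 497.
Expected counts (row total × column total / N):
  North, Electronics: 90×95/497 = 17.20322
  North, Clothing: 90×278/497 = 50.34205
  North, Grocery: 90×124/497 = 22.45473
  East, Electronics: 79×95/497 = 15.10060
  East, Clothing: 79×278/497 = 44.18913
  East, Grocery: 79×124/497 = 19.71026
  South, Electronics: 159×95/497 = 30.39235
  South, Clothing: 159×278/497 = 88.93763
  South, Grocery: 159×124/497 = 39.67002
  West, Electronics: 169×95/497 = 32.30382
  West, Clothing: 169×278/497 = 94.53119
  West, Grocery: 169×124/497 = 42.16499
Contributions (O − E)²/E:
  (13 − 17.20322)²/17.20322 = 1.0270
  (59 − 50.34205)²/50.34205 = 1.4890
  (18 − 22.45473)²/22.45473 = 0.8838
  (16 − 15.10060)²/15.10060 = 0.0536
  (43 − 44.18913)²/44.18913 = 0.0320
  (20 − 19.71026)²/19.71026 = 0.0043
  (13 − 30.39235)²/30.39235 = 9.9530
  (95 − 88.93763)²/88.93763 = 0.4132
  (51 − 39.67002)²/39.67002 = 3.2359
  (53 − 32.30382)²/32.30382 = 13.2595
  (81 − 94.53119)²/94.53119 = 1.9369
  (35 − 42.16499)²/42.16499 = 1.2175
χ² = 1.0270 + 1.4890 + 0.8838 + 0.0536 + 0.0320 + 0.0043 + 9.9530 + 0.4132 + 3.2359 + 13.2595 + 1.9369 + 1.2175 = 33.506

33.506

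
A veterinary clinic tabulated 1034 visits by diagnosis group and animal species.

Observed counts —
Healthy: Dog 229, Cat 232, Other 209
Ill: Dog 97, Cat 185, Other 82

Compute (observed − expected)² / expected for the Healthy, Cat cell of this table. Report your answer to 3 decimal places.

5.401

Row total (Healthy) = 670; column total (Cat) = 417; N = 1034.
Expected count E = 670 × 417 / 1034 = 270.2031.
Contribution = (O − E)²/E = (232 − 270.2031)² / 270.2031 = 5.401.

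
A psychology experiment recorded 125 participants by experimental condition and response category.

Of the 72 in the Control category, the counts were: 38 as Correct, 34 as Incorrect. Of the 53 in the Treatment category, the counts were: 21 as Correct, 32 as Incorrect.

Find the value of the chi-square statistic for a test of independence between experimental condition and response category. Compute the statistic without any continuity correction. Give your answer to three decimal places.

2.120

Row totals: 72, 53. Column totals: 59, 66. Grand total N = 125.
Expected counts (row total × column total / N):
  Control, Correct: 72×59/125 = 33.9840
  Control, Incorrect: 72×66/125 = 38.0160
  Treatment, Correct: 53×59/125 = 25.0160
  Treatment, Incorrect: 53×66/125 = 27.9840
Contributions (O − E)²/E:
  (38 − 33.9840)²/33.9840 = 0.4746
  (34 − 38.0160)²/38.0160 = 0.4242
  (21 − 25.0160)²/25.0160 = 0.6447
  (32 − 27.9840)²/27.9840 = 0.5763
χ² = 0.4746 + 0.4242 + 0.6447 + 0.5763 = 2.120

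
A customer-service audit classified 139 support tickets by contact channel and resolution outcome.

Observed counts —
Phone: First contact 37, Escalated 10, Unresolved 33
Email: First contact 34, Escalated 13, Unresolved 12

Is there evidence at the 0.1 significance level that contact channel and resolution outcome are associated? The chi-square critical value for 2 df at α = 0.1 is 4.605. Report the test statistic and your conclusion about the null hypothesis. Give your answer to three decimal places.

7.312; reject H₀

Row totals: 80, 59. Column totals: 71, 23, 45. Grand total N = 139.
Expected counts (row total × column total / N):
  Phone, First contact: 80×71/139 = 40.8633
  Phone, Escalated: 80×23/139 = 13.2374
  Phone, Unresolved: 80×45/139 = 25.8993
  Email, First contact: 59×71/139 = 30.1367
  Email, Escalated: 59×23/139 = 9.7626
  Email, Unresolved: 59×45/139 = 19.1007
Contributions (O − E)²/E:
  (37 − 40.8633)²/40.8633 = 0.3652
  (10 − 13.2374)²/13.2374 = 0.7918
  (33 − 25.8993)²/25.8993 = 1.9468
  (34 − 30.1367)²/30.1367 = 0.4952
  (13 − 9.7626)²/9.7626 = 1.0736
  (12 − 19.1007)²/19.1007 = 2.6397
χ² = 0.3652 + 0.7918 + 1.9468 + 0.4952 + 1.0736 + 2.6397 = 7.312
df = (2−1)(3−1) = 2. Since 7.312 > 4.605, reject the null hypothesis of independence at α = 0.1.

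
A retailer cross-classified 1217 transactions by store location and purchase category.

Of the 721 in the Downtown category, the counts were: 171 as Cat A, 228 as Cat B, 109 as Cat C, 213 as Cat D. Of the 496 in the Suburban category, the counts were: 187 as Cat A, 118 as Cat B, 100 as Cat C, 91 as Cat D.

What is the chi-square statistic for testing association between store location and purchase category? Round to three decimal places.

44.973

Row totals: 721, 496. Column totals: 358, 346, 209, 304. Grand total N = 1217.
Expected counts (row total × column total / N):
  Downtown, Cat A: 721×358/1217 = 212.0937
  Downtown, Cat B: 721×346/1217 = 204.9844
  Downtown, Cat C: 721×209/1217 = 123.8200
  Downtown, Cat D: 721×304/1217 = 180.1019
  Suburban, Cat A: 496×358/1217 = 145.9063
  Suburban, Cat B: 496×346/1217 = 141.0156
  Suburban, Cat C: 496×209/1217 = 85.1800
  Suburban, Cat D: 496×304/1217 = 123.8981
Contributions (O − E)²/E:
  (171 − 212.0937)²/212.0937 = 7.9620
  (228 − 204.9844)²/204.9844 = 2.5842
  (109 − 123.8200)²/123.8200 = 1.7738
  (213 − 180.1019)²/180.1019 = 6.0093
  (187 − 145.9063)²/145.9063 = 11.5738
  (118 − 141.0156)²/141.0156 = 3.7564
  (100 − 85.1800)²/85.1800 = 2.5785
  (91 − 123.8981)²/123.8981 = 8.7353
χ² = 7.9620 + 2.5842 + 1.7738 + 6.0093 + 11.5738 + 3.7564 + 2.5785 + 8.7353 = 44.973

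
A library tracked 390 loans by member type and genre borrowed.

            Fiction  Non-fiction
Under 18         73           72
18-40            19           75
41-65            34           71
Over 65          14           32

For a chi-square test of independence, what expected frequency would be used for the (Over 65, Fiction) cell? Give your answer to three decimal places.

Row total (Over 65) = 46; column total (Fiction) = 140; grand total N = 390.
Expected count = (row total × column total) / N = 46 × 140 / 390 = 16.513.

16.513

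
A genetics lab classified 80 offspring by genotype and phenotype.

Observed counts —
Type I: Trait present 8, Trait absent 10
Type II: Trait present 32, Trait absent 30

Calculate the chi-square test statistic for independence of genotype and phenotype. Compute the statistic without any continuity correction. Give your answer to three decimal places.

Row totals: 18, 62. Column totals: 40, 40. Grand total N = 80.
Expected counts (row total × column total / N):
  Type I, Trait present: 18×40/80 = 9.0000
  Type I, Trait absent: 18×40/80 = 9.0000
  Type II, Trait present: 62×40/80 = 31.0000
  Type II, Trait absent: 62×40/80 = 31.0000
Contributions (O − E)²/E:
  (8 − 9.0000)²/9.0000 = 0.1111
  (10 − 9.0000)²/9.0000 = 0.1111
  (32 − 31.0000)²/31.0000 = 0.0323
  (30 − 31.0000)²/31.0000 = 0.0323
χ² = 0.1111 + 0.1111 + 0.0323 + 0.0323 = 0.287

0.287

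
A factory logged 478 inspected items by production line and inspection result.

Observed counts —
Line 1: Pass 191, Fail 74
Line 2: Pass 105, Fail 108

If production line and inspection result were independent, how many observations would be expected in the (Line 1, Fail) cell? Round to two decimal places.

100.90

Row total (Line 1) = 265; column total (Fail) = 182; grand total N = 478.
Expected count = (row total × column total) / N = 265 × 182 / 478 = 100.90.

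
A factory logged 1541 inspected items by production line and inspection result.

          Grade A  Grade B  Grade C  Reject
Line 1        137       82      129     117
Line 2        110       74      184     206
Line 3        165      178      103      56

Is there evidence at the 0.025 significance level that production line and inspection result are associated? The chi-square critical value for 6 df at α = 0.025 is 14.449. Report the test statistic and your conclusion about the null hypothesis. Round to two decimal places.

Row totals: 465, 574, 502. Column totals: 412, 334, 416, 379. Grand total N = 1541.
Expected counts (row total × column total / N):
  Line 1, Grade A: 465×412/1541 = 124.3219
  Line 1, Grade B: 465×334/1541 = 100.7852
  Line 1, Grade C: 465×416/1541 = 125.5289
  Line 1, Reject: 465×379/1541 = 114.3640
  Line 2, Grade A: 574×412/1541 = 153.4640
  Line 2, Grade B: 574×334/1541 = 124.4101
  Line 2, Grade C: 574×416/1541 = 154.9539
  Line 2, Reject: 574×379/1541 = 141.1720
  Line 3, Grade A: 502×412/1541 = 134.2141
  Line 3, Grade B: 502×334/1541 = 108.8047
  Line 3, Grade C: 502×416/1541 = 135.5172
  Line 3, Reject: 502×379/1541 = 123.4640
Contributions (O − E)²/E:
  (137 − 124.3219)²/124.3219 = 1.2929
  (82 − 100.7852)²/100.7852 = 3.5013
  (129 − 125.5289)²/125.5289 = 0.0960
  (117 − 114.3640)²/114.3640 = 0.0608
  (110 − 153.4640)²/153.4640 = 12.3099
  (74 − 124.4101)²/124.4101 = 20.4258
  (184 − 154.9539)²/154.9539 = 5.4447
  (206 − 141.1720)²/141.1720 = 29.7699
  (165 − 134.2141)²/134.2141 = 7.0616
  (178 − 108.8047)²/108.8047 = 44.0054
  (103 − 135.5172)²/135.5172 = 7.8025
  (56 − 123.4640)²/123.4640 = 36.8641
χ² = 1.2929 + 3.5013 + 0.0960 + 0.0608 + 12.3099 + 20.4258 + 5.4447 + 29.7699 + 7.0616 + 44.0054 + 7.8025 + 36.8641 = 168.63
df = (3−1)(4−1) = 6. Since 168.63 > 14.449, reject the null hypothesis of independence at α = 0.025.

168.63; reject H₀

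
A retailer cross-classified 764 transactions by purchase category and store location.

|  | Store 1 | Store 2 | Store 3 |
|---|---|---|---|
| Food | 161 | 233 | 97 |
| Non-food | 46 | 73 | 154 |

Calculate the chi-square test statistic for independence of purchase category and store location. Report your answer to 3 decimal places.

107.001

Row totals: 491, 273. Column totals: 207, 306, 251. Grand total N = 764.
Expected counts (row total × column total / N):
  Food, Store 1: 491×207/764 = 133.03272
  Food, Store 2: 491×306/764 = 196.65707
  Food, Store 3: 491×251/764 = 161.31021
  Non-food, Store 1: 273×207/764 = 73.96728
  Non-food, Store 2: 273×306/764 = 109.34293
  Non-food, Store 3: 273×251/764 = 89.68979
Contributions (O − E)²/E:
  (161 − 133.03272)²/133.03272 = 5.8795
  (233 − 196.65707)²/196.65707 = 6.7163
  (97 − 161.31021)²/161.31021 = 25.6388
  (46 − 73.96728)²/73.96728 = 10.5745
  (73 − 109.34293)²/109.34293 = 12.0795
  (154 − 89.68979)²/89.68979 = 46.1123
χ² = 5.8795 + 6.7163 + 25.6388 + 10.5745 + 12.0795 + 46.1123 = 107.001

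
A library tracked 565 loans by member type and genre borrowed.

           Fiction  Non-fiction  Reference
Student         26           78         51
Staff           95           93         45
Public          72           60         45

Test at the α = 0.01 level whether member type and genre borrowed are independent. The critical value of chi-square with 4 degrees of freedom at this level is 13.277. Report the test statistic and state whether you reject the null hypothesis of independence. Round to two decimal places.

Row totals: 155, 233, 177. Column totals: 193, 231, 141. Grand total N = 565.
Expected counts (row total × column total / N):
  Student, Fiction: 155×193/565 = 52.947
  Student, Non-fiction: 155×231/565 = 63.372
  Student, Reference: 155×141/565 = 38.681
  Staff, Fiction: 233×193/565 = 79.591
  Staff, Non-fiction: 233×231/565 = 95.262
  Staff, Reference: 233×141/565 = 58.147
  Public, Fiction: 177×193/565 = 60.462
  Public, Non-fiction: 177×231/565 = 72.366
  Public, Reference: 177×141/565 = 44.172
Contributions (O − E)²/E:
  (26 − 52.947)²/52.947 = 13.7145
  (78 − 63.372)²/63.372 = 3.3765
  (51 − 38.681)²/38.681 = 3.9233
  (95 − 79.591)²/79.591 = 2.9832
  (93 − 95.262)²/95.262 = 0.0537
  (45 − 58.147)²/58.147 = 2.9725
  (72 − 60.462)²/60.462 = 2.2018
  (60 − 72.366)²/72.366 = 2.1131
  (45 − 44.172)²/44.172 = 0.0155
χ² = 13.7145 + 3.3765 + 3.9233 + 2.9832 + 0.0537 + 2.9725 + 2.2018 + 2.1131 + 0.0155 = 31.35
df = (3−1)(3−1) = 4. Since 31.35 > 13.277, reject the null hypothesis of independence at α = 0.01.

31.35; reject H₀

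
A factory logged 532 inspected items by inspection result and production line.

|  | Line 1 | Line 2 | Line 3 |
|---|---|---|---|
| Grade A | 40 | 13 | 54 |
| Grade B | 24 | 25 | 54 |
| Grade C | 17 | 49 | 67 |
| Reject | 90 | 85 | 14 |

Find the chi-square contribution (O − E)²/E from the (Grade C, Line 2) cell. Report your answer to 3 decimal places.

0.837

Row total (Grade C) = 133; column total (Line 2) = 172; N = 532.
Expected count E = 133 × 172 / 532 = 43.0000.
Contribution = (O − E)²/E = (49 − 43.0000)² / 43.0000 = 0.837.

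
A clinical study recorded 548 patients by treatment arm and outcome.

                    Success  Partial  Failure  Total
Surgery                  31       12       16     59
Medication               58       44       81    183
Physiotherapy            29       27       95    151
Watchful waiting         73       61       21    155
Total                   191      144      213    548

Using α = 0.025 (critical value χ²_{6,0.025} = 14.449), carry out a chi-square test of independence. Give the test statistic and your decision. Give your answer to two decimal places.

89.87; reject H₀

Grand total N = 548.
Expected counts (row total × column total / N):
  Surgery, Success: 59×191/548 = 20.564
  Surgery, Partial: 59×144/548 = 15.504
  Surgery, Failure: 59×213/548 = 22.932
  Medication, Success: 183×191/548 = 63.783
  Medication, Partial: 183×144/548 = 48.088
  Medication, Failure: 183×213/548 = 71.130
  Physiotherapy, Success: 151×191/548 = 52.630
  Physiotherapy, Partial: 151×144/548 = 39.679
  Physiotherapy, Failure: 151×213/548 = 58.692
  Watchful waiting, Success: 155×191/548 = 54.024
  Watchful waiting, Partial: 155×144/548 = 40.730
  Watchful waiting, Failure: 155×213/548 = 60.246
Contributions (O − E)²/E:
  (31 − 20.564)²/20.564 = 5.2962
  (12 − 15.504)²/15.504 = 0.7919
  (16 − 22.932)²/22.932 = 2.0954
  (58 − 63.783)²/63.783 = 0.5243
  (44 − 48.088)²/48.088 = 0.3475
  (81 − 71.130)²/71.130 = 1.3696
  (29 − 52.630)²/52.630 = 10.6095
  (27 − 39.679)²/39.679 = 4.0514
  (95 − 58.692)²/58.692 = 22.4608
  (73 − 54.024)²/54.024 = 6.6653
  (61 − 40.730)²/40.730 = 10.0877
  (21 − 60.246)²/60.246 = 25.5660
χ² = 5.2962 + 0.7919 + 2.0954 + 0.5243 + 0.3475 + 1.3696 + 10.6095 + 4.0514 + 22.4608 + 6.6653 + 10.0877 + 25.5660 = 89.87
df = (4−1)(3−1) = 6. Since 89.87 > 14.449, reject the null hypothesis of independence at α = 0.025.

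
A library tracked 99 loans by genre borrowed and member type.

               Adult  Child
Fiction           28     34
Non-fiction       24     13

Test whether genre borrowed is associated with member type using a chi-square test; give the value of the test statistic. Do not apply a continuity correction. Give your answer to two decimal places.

Row totals: 62, 37. Column totals: 52, 47. Grand total N = 99.
Expected counts (row total × column total / N):
  Fiction, Adult: 62×52/99 = 32.566
  Fiction, Child: 62×47/99 = 29.434
  Non-fiction, Adult: 37×52/99 = 19.434
  Non-fiction, Child: 37×47/99 = 17.566
Contributions (O − E)²/E:
  (28 − 32.566)²/32.566 = 0.6402
  (34 − 29.434)²/29.434 = 0.7083
  (24 − 19.434)²/19.434 = 1.0728
  (13 − 17.566)²/17.566 = 1.1869
χ² = 0.6402 + 0.7083 + 1.0728 + 1.1869 = 3.61

3.61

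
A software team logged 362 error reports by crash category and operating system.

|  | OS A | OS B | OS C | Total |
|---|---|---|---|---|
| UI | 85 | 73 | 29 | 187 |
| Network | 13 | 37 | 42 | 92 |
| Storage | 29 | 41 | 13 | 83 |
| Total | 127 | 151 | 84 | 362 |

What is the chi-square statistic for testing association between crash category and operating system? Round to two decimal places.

Grand total N = 362.
Expected counts (row total × column total / N):
  UI, OS A: 187×127/362 = 65.6050
  UI, OS B: 187×151/362 = 78.0028
  UI, OS C: 187×84/362 = 43.3923
  Network, OS A: 92×127/362 = 32.2762
  Network, OS B: 92×151/362 = 38.3757
  Network, OS C: 92×84/362 = 21.3481
  Storage, OS A: 83×127/362 = 29.1188
  Storage, OS B: 83×151/362 = 34.6215
  Storage, OS C: 83×84/362 = 19.2597
Contributions (O − E)²/E:
  (85 − 65.6050)²/65.6050 = 5.7338
  (73 − 78.0028)²/78.0028 = 0.3209
  (29 − 43.3923)²/43.3923 = 4.7736
  (13 − 32.2762)²/32.2762 = 11.5123
  (37 − 38.3757)²/38.3757 = 0.0493
  (42 − 21.3481)²/21.3481 = 19.9784
  (29 − 29.1188)²/29.1188 = 0.0005
  (41 − 34.6215)²/34.6215 = 1.1751
  (13 − 19.2597)²/19.2597 = 2.0345
χ² = 5.7338 + 0.3209 + 4.7736 + 11.5123 + 0.0493 + 19.9784 + 0.0005 + 1.1751 + 2.0345 = 45.58

45.58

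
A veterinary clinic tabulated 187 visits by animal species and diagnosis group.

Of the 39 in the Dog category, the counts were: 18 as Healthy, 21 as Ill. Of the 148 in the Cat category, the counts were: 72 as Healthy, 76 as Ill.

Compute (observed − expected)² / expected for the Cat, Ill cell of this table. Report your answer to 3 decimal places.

Row total (Cat) = 148; column total (Ill) = 97; N = 187.
Expected count E = 148 × 97 / 187 = 76.7701.
Contribution = (O − E)²/E = (76 − 76.7701)² / 76.7701 = 0.008.

0.008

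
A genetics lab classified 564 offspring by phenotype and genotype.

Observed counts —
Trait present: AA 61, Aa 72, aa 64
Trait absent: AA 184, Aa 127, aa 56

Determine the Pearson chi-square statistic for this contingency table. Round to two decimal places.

Row totals: 197, 367. Column totals: 245, 199, 120. Grand total N = 564.
Expected counts (row total × column total / N):
  Trait present, AA: 197×245/564 = 85.576
  Trait present, Aa: 197×199/564 = 69.509
  Trait present, aa: 197×120/564 = 41.915
  Trait absent, AA: 367×245/564 = 159.424
  Trait absent, Aa: 367×199/564 = 129.491
  Trait absent, aa: 367×120/564 = 78.085
Contributions (O − E)²/E:
  (61 − 85.576)²/85.576 = 7.0578
  (72 − 69.509)²/69.509 = 0.0893
  (64 − 41.915)²/41.915 = 11.6366
  (184 − 159.424)²/159.424 = 3.7885
  (127 − 129.491)²/129.491 = 0.0479
  (56 − 78.085)²/78.085 = 6.2464
χ² = 7.0578 + 0.0893 + 11.6366 + 3.7885 + 0.0479 + 6.2464 = 28.87

28.87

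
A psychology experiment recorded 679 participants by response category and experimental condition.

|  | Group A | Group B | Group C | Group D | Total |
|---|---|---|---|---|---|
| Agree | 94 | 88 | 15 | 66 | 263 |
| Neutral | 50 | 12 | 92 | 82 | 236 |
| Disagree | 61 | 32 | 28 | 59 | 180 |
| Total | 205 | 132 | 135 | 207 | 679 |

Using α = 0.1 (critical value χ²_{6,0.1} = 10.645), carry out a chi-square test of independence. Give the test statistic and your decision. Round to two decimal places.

137.52; reject H₀

Grand total N = 679.
Expected counts (row total × column total / N):
  Agree, Group A: 263×205/679 = 79.4035
  Agree, Group B: 263×132/679 = 51.1281
  Agree, Group C: 263×135/679 = 52.2901
  Agree, Group D: 263×207/679 = 80.1782
  Neutral, Group A: 236×205/679 = 71.2518
  Neutral, Group B: 236×132/679 = 45.8792
  Neutral, Group C: 236×135/679 = 46.9219
  Neutral, Group D: 236×207/679 = 71.9470
  Disagree, Group A: 180×205/679 = 54.3446
  Disagree, Group B: 180×132/679 = 34.9926
  Disagree, Group C: 180×135/679 = 35.7879
  Disagree, Group D: 180×207/679 = 54.8748
Contributions (O − E)²/E:
  (94 − 79.4035)²/79.4035 = 2.6832
  (88 − 51.1281)²/51.1281 = 26.5908
  (15 − 52.2901)²/52.2901 = 26.5930
  (66 − 80.1782)²/80.1782 = 2.5072
  (50 − 71.2518)²/71.2518 = 6.3386
  (12 − 45.8792)²/45.8792 = 25.0179
  (92 − 46.9219)²/46.9219 = 43.3068
  (82 − 71.9470)²/71.9470 = 1.4047
  (61 − 54.3446)²/54.3446 = 0.8151
  (32 − 34.9926)²/34.9926 = 0.2559
  (28 − 35.7879)²/35.7879 = 1.6947
  (59 − 54.8748)²/54.8748 = 0.3101
χ² = 2.6832 + 26.5908 + 26.5930 + 2.5072 + 6.3386 + 25.0179 + 43.3068 + 1.4047 + 0.8151 + 0.2559 + 1.6947 + 0.3101 = 137.52
df = (3−1)(4−1) = 6. Since 137.52 > 10.645, reject the null hypothesis of independence at α = 0.1.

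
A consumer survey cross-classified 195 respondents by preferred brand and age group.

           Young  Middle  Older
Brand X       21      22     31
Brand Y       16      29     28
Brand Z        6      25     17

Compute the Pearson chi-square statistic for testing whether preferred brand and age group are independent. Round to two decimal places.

Row totals: 74, 73, 48. Column totals: 43, 76, 76. Grand total N = 195.
Expected counts (row total × column total / N):
  Brand X, Young: 74×43/195 = 16.318
  Brand X, Middle: 74×76/195 = 28.841
  Brand X, Older: 74×76/195 = 28.841
  Brand Y, Young: 73×43/195 = 16.097
  Brand Y, Middle: 73×76/195 = 28.451
  Brand Y, Older: 73×76/195 = 28.451
  Brand Z, Young: 48×43/195 = 10.585
  Brand Z, Middle: 48×76/195 = 18.708
  Brand Z, Older: 48×76/195 = 18.708
Contributions (O − E)²/E:
  (21 − 16.318)²/16.318 = 1.3434
  (22 − 28.841)²/28.841 = 1.6227
  (31 − 28.841)²/28.841 = 0.1616
  (16 − 16.097)²/16.097 = 0.0006
  (29 − 28.451)²/28.451 = 0.0106
  (28 − 28.451)²/28.451 = 0.0071
  (6 − 10.585)²/10.585 = 1.9860
  (25 − 18.708)²/18.708 = 2.1162
  (17 − 18.708)²/18.708 = 0.1559
χ² = 1.3434 + 1.6227 + 0.1616 + 0.0006 + 0.0106 + 0.0071 + 1.9860 + 2.1162 + 0.1559 = 7.40

7.40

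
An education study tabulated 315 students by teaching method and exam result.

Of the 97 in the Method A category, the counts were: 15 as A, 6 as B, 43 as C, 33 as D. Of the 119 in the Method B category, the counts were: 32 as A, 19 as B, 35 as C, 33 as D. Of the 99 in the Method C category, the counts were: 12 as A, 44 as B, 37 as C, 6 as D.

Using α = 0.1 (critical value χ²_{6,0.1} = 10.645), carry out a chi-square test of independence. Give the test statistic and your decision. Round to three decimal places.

64.943; reject H₀

Row totals: 97, 119, 99. Column totals: 59, 69, 115, 72. Grand total N = 315.
Expected counts (row total × column total / N):
  Method A, A: 97×59/315 = 18.16825
  Method A, B: 97×69/315 = 21.24762
  Method A, C: 97×115/315 = 35.41270
  Method A, D: 97×72/315 = 22.17143
  Method B, A: 119×59/315 = 22.28889
  Method B, B: 119×69/315 = 26.06667
  Method B, C: 119×115/315 = 43.44444
  Method B, D: 119×72/315 = 27.20000
  Method C, A: 99×59/315 = 18.54286
  Method C, B: 99×69/315 = 21.68571
  Method C, C: 99×115/315 = 36.14286
  Method C, D: 99×72/315 = 22.62857
Contributions (O − E)²/E:
  (15 − 18.16825)²/18.16825 = 0.5525
  (6 − 21.24762)²/21.24762 = 10.9419
  (43 − 35.41270)²/35.41270 = 1.6256
  (33 − 22.17143)²/22.17143 = 5.2887
  (32 − 22.28889)²/22.28889 = 4.2311
  (19 − 26.06667)²/26.06667 = 1.9158
  (35 − 43.44444)²/43.44444 = 1.6414
  (33 − 27.20000)²/27.20000 = 1.2368
  (12 − 18.54286)²/18.54286 = 2.3087
  (44 − 21.68571)²/21.68571 = 22.9611
  (37 − 36.14286)²/36.14286 = 0.0203
  (6 − 22.62857)²/22.62857 = 12.2195
χ² = 0.5525 + 10.9419 + 1.6256 + 5.2887 + 4.2311 + 1.9158 + 1.6414 + 1.2368 + 2.3087 + 22.9611 + 0.0203 + 12.2195 = 64.943
df = (3−1)(4−1) = 6. Since 64.943 > 10.645, reject the null hypothesis of independence at α = 0.1.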